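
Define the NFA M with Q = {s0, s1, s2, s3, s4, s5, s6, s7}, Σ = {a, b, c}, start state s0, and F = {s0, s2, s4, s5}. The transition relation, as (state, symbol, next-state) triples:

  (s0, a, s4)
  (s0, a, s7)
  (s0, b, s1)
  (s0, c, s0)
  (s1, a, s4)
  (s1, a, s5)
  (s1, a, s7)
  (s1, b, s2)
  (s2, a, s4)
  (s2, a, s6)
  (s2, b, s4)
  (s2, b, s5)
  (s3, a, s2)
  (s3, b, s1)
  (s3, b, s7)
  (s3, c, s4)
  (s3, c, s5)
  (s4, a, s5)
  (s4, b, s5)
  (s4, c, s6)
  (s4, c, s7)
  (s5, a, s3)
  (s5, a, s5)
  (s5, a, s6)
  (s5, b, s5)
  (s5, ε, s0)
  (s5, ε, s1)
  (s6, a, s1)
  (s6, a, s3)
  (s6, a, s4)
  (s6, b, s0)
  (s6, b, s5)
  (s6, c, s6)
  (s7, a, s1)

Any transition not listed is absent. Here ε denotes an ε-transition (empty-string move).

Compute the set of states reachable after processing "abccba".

{s0, s1, s4, s5, s7}

Start in {s0}.
Read 'a': s0→{s4, s7}; now {s4, s7}.
Read 'b': s4→{s5}, s7→∅; union {s5}; ε-closure = {s0, s1, s5}.
Read 'c': s0→{s0}, s1→∅, s5→∅; now {s0}.
Read 'c': s0→{s0}; now {s0}.
Read 'b': s0→{s1}; now {s1}.
Read 'a': s1→{s4, s5, s7}; union {s4, s5, s7}; ε-closure = {s0, s1, s4, s5, s7}.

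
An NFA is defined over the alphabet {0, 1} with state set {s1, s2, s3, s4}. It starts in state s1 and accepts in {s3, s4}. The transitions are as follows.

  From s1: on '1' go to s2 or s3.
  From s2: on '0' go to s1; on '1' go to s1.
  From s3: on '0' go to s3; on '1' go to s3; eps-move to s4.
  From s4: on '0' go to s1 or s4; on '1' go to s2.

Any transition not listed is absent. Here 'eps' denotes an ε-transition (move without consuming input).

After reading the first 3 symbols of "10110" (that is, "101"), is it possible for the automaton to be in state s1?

Start in {s1}.
Read '1': {s1} → {s2, s3, s4}.
Read '0': {s2, s3, s4} → {s1, s3, s4}.
Read '1': {s1, s3, s4} → {s2, s3, s4}.
State s1 is not in {s2, s3, s4}.

No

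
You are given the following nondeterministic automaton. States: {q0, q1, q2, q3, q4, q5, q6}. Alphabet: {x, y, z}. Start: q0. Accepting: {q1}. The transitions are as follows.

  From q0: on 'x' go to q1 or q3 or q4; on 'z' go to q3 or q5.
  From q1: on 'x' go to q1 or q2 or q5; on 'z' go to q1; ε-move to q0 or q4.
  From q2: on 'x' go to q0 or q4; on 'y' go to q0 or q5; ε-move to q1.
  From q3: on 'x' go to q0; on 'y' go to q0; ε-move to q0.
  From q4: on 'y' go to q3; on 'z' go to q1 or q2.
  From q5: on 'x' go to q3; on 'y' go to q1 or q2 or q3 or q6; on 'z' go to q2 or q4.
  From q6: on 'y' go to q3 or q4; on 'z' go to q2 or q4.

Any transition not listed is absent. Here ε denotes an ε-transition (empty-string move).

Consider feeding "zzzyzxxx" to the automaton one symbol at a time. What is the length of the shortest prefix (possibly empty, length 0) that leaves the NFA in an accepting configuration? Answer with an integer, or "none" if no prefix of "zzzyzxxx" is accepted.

2

Start in {q0}.
Read 'z': q0→{q3, q5}; union {q3, q5}; ε-closure = {q0, q3, q5}.
Read 'z': q0→{q3, q5}, q3→∅, q5→{q2, q4}; union {q2, q3, q4, q5}; ε-closure = {q0, q1, q2, q3, q4, q5}.
None of the earlier sets intersect F, but {q0, q1, q2, q3, q4, q5} does.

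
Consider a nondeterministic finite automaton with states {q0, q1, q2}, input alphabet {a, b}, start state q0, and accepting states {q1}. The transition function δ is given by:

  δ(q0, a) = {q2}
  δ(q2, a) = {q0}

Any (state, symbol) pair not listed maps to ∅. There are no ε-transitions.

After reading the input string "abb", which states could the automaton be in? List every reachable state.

Start in {q0}.
Read 'a': {q0} → {q2}.
Read 'b': {q2} → ∅.
The set is empty and remains empty for the remaining 1 symbol.

∅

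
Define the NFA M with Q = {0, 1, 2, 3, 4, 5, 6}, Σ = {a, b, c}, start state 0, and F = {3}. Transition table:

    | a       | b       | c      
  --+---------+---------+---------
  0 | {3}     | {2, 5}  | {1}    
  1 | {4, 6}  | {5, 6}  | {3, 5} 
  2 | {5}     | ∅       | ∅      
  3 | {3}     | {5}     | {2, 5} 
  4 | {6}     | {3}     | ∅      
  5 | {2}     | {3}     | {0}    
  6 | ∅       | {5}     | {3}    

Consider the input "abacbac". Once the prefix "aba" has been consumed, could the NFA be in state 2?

Yes

Start in {0}.
Read 'a': {0} → {3}.
Read 'b': {3} → {5}.
Read 'a': {5} → {2}.
State 2 is in {2}.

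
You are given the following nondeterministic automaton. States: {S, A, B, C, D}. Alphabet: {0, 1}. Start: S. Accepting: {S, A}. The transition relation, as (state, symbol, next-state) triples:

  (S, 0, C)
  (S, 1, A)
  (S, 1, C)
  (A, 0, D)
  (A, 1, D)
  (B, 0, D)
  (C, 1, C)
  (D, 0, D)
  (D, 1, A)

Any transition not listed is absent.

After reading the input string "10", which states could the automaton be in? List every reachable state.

Start in {S}.
Read '1': S→{A, C}; now {A, C}.
Read '0': A→{D}, C→∅; now {D}.

{D}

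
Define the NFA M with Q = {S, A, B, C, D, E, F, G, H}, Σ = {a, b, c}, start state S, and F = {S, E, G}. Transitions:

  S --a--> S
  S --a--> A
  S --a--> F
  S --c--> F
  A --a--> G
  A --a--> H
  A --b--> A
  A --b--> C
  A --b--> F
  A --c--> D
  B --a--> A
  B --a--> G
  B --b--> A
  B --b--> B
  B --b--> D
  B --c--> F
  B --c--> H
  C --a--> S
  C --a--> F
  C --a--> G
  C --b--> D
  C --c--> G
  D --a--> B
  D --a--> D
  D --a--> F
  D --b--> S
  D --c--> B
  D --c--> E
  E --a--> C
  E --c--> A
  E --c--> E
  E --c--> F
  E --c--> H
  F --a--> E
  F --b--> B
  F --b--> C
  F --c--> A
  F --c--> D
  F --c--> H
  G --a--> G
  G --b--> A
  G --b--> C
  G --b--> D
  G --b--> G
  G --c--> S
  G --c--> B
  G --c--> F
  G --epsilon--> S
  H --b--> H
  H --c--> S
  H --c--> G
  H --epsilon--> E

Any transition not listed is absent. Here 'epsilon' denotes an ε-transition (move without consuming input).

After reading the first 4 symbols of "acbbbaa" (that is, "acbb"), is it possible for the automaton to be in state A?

Start in {S}.
Read 'a': {S} → {S, A, F}.
Read 'c': {S, A, F} → {A, D, E, F, H}.
Read 'b': {A, D, E, F, H} → {S, A, B, C, E, F, H}.
Read 'b': {S, A, B, C, E, F, H} → {A, B, C, D, E, F, H}.
State A is in {A, B, C, D, E, F, H}.

Yes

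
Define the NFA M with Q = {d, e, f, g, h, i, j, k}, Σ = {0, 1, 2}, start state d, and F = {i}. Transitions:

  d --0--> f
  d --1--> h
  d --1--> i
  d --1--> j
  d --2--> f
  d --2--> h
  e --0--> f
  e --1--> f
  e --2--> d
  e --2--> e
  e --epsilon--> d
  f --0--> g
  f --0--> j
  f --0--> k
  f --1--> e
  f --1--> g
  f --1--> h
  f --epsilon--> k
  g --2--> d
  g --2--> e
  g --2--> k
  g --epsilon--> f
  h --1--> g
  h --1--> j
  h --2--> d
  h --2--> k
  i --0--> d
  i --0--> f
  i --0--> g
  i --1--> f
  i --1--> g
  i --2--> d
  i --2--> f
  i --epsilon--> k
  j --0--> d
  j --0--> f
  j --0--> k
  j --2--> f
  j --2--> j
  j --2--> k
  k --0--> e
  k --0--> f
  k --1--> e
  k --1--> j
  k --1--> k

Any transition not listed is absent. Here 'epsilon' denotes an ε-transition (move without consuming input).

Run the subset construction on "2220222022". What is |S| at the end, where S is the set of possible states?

Start in {d}.
Read '2': {d} → {f, h, k}.
Read '2': {f, h, k} → {d, k}.
Read '2': {d, k} → {f, h, k}.
Read '0': {f, h, k} → {d, e, f, g, j, k}.
Read '2': {d, e, f, g, j, k} → {d, e, f, h, j, k}.
Read '2': {d, e, f, h, j, k} → {d, e, f, h, j, k}.
Read '2': {d, e, f, h, j, k} → {d, e, f, h, j, k}.
Read '0': {d, e, f, h, j, k} → {d, e, f, g, j, k}.
Read '2': {d, e, f, g, j, k} → {d, e, f, h, j, k}.
Read '2': {d, e, f, h, j, k} → {d, e, f, h, j, k}.
That set has 6 states.

6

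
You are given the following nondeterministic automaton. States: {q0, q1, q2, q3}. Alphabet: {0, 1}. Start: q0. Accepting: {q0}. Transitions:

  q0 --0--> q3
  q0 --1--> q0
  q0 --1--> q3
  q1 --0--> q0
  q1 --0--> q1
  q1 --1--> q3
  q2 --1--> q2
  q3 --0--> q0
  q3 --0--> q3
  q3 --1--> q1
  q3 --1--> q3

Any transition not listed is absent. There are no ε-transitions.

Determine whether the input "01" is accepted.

Start in {q0}.
Read '0': {q0} → {q3}.
Read '1': {q3} → {q1, q3}.
The final set {q1, q3} contains no accepting state.

No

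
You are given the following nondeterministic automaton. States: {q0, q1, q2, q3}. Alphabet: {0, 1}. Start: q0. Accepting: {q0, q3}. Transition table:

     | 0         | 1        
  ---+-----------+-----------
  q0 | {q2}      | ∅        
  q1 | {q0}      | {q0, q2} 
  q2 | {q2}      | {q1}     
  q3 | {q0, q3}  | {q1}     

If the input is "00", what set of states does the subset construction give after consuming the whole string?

{q2}

Start in {q0}.
Read '0': {q0} → {q2}.
Read '0': {q2} → {q2}.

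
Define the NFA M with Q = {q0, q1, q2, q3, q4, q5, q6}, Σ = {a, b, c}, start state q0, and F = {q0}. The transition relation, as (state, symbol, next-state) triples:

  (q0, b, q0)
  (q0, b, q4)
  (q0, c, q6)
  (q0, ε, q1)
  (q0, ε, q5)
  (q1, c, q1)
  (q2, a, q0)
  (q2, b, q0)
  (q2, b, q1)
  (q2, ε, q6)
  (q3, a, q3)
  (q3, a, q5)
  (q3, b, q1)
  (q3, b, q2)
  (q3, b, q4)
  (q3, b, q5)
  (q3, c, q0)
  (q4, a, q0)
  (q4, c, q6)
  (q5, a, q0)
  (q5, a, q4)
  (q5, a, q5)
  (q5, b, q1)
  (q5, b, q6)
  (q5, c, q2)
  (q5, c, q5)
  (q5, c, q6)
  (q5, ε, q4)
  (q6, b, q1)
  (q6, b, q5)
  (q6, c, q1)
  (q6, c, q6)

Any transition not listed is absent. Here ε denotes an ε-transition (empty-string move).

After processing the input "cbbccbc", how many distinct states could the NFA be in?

5

Start: ε-closure({q0}) = {q0, q1, q4, q5}.
Read 'c': q0→{q6}, q1→{q1}, q4→{q6}, q5→{q2, q5, q6}; union {q1, q2, q5, q6}; ε-closure = {q1, q2, q4, q5, q6}.
Read 'b': q1→∅, q2→{q0, q1}, q4→∅, q5→{q1, q6}, q6→{q1, q5}; union {q0, q1, q5, q6}; ε-closure = {q0, q1, q4, q5, q6}.
Read 'b': q0→{q0, q4}, q1→∅, q4→∅, q5→{q1, q6}, q6→{q1, q5}; now {q0, q1, q4, q5, q6}.
Read 'c': q0→{q6}, q1→{q1}, q4→{q6}, q5→{q2, q5, q6}, q6→{q1, q6}; union {q1, q2, q5, q6}; ε-closure = {q1, q2, q4, q5, q6}.
Read 'c': q1→{q1}, q2→∅, q4→{q6}, q5→{q2, q5, q6}, q6→{q1, q6}; union {q1, q2, q5, q6}; ε-closure = {q1, q2, q4, q5, q6}.
Read 'b': q1→∅, q2→{q0, q1}, q4→∅, q5→{q1, q6}, q6→{q1, q5}; union {q0, q1, q5, q6}; ε-closure = {q0, q1, q4, q5, q6}.
Read 'c': q0→{q6}, q1→{q1}, q4→{q6}, q5→{q2, q5, q6}, q6→{q1, q6}; union {q1, q2, q5, q6}; ε-closure = {q1, q2, q4, q5, q6}.
That set has 5 states.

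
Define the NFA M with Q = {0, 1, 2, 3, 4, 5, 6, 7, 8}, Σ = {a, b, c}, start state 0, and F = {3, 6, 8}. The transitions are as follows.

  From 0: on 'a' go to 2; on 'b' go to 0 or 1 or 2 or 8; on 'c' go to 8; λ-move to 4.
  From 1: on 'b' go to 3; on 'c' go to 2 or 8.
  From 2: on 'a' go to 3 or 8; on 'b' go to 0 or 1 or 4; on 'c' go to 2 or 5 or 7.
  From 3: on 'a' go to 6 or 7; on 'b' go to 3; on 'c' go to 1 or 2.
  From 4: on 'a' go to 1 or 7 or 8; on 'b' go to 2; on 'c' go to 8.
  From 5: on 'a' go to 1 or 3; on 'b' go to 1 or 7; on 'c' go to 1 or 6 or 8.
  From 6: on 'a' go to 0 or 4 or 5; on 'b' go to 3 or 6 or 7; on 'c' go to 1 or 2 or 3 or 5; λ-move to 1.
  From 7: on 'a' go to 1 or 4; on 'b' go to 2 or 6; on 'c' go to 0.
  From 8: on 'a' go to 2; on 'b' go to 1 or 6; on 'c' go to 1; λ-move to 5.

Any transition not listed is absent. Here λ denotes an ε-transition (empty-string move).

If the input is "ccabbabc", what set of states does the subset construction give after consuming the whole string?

Start: ε-closure({0}) = {0, 4}.
Read 'c': {0, 4} → {5, 8}.
Read 'c': {5, 8} → {1, 5, 6, 8}.
Read 'a': {1, 5, 6, 8} → {0, 1, 2, 3, 4, 5}.
Read 'b': {0, 1, 2, 3, 4, 5} → {0, 1, 2, 3, 4, 5, 7, 8}.
Read 'b': {0, 1, 2, 3, 4, 5, 7, 8} → {0, 1, 2, 3, 4, 5, 6, 7, 8}.
Read 'a': {0, 1, 2, 3, 4, 5, 6, 7, 8} → {0, 1, 2, 3, 4, 5, 6, 7, 8}.
Read 'b': {0, 1, 2, 3, 4, 5, 6, 7, 8} → {0, 1, 2, 3, 4, 5, 6, 7, 8}.
Read 'c': {0, 1, 2, 3, 4, 5, 6, 7, 8} → {0, 1, 2, 3, 4, 5, 6, 7, 8}.

{0, 1, 2, 3, 4, 5, 6, 7, 8}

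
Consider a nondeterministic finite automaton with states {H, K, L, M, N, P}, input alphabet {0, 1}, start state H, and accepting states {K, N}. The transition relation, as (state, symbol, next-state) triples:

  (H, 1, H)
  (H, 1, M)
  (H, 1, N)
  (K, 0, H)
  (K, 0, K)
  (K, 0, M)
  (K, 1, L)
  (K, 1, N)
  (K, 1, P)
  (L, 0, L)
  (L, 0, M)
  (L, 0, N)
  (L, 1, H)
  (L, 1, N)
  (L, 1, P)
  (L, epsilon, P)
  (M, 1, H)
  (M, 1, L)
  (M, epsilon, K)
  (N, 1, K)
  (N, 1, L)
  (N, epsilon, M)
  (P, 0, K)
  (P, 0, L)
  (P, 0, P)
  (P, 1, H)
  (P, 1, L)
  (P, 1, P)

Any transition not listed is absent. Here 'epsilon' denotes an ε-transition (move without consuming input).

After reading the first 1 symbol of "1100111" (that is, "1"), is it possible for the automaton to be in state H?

Start in {H}.
Read '1': {H} → {H, K, M, N}.
State H is in {H, K, M, N}.

Yes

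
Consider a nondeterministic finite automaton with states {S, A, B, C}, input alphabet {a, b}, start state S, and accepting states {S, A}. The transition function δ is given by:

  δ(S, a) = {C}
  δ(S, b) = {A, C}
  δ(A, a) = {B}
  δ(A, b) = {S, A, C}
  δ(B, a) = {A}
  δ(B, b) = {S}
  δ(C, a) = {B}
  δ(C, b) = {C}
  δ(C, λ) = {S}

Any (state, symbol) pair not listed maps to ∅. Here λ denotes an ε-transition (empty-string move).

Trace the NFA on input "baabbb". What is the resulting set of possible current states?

{S, A, C}

Start in {S}.
Read 'b': S→{A, C}; union {A, C}; ε-closure = {S, A, C}.
Read 'a': S→{C}, A→{B}, C→{B}; union {B, C}; ε-closure = {S, B, C}.
Read 'a': S→{C}, B→{A}, C→{B}; union {A, B, C}; ε-closure = {S, A, B, C}.
Read 'b': S→{A, C}, A→{S, A, C}, B→{S}, C→{C}; now {S, A, C}.
Read 'b': S→{A, C}, A→{S, A, C}, C→{C}; now {S, A, C}.
Read 'b': S→{A, C}, A→{S, A, C}, C→{C}; now {S, A, C}.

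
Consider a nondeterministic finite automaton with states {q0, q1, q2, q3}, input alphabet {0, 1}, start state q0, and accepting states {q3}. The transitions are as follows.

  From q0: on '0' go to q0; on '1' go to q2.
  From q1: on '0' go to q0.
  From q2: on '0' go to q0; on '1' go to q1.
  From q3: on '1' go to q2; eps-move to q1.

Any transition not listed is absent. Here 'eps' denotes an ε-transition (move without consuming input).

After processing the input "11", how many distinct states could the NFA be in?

Start in {q0}.
Read '1': q0→{q2}; now {q2}.
Read '1': q2→{q1}; now {q1}.
That set has 1 state.

1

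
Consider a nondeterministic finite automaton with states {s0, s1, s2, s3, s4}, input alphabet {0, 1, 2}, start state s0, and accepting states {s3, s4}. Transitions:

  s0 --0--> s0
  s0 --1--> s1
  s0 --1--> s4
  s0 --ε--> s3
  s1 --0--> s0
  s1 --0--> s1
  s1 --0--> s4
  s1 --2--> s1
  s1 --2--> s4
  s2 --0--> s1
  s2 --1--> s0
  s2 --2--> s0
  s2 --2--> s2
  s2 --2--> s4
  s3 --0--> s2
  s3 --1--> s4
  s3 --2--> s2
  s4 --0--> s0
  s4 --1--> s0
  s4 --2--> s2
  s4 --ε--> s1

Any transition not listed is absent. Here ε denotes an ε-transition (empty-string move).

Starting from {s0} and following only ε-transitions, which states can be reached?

{s0, s3}

Begin with {s0}.
ε-move s0 → s3; add s3.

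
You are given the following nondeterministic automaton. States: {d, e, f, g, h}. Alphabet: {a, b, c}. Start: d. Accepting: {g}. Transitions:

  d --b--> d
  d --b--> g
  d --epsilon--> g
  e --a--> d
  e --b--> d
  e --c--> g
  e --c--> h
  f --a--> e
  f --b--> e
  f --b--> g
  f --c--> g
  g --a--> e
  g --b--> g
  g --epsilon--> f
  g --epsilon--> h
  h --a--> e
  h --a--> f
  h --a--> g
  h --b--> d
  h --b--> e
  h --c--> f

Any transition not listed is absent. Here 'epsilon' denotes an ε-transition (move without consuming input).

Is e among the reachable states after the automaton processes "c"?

No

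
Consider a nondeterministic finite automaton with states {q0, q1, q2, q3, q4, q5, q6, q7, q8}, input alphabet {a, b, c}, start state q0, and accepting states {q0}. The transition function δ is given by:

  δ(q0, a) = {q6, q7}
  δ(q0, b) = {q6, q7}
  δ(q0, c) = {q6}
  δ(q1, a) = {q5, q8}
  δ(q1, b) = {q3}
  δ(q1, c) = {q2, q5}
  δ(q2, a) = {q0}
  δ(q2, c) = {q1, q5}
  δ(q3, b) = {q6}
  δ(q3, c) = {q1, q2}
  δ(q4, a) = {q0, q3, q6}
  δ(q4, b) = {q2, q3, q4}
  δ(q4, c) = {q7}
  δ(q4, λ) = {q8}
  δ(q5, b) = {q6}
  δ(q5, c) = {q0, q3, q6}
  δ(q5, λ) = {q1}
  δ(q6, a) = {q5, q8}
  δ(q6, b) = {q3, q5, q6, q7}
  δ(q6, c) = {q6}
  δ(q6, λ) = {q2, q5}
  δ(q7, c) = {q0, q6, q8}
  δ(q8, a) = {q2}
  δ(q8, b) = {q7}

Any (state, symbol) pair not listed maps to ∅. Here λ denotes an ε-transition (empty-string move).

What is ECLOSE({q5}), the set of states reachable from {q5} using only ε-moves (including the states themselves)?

{q1, q5}

Begin with {q5}.
ε-move q5 → q1; add q1.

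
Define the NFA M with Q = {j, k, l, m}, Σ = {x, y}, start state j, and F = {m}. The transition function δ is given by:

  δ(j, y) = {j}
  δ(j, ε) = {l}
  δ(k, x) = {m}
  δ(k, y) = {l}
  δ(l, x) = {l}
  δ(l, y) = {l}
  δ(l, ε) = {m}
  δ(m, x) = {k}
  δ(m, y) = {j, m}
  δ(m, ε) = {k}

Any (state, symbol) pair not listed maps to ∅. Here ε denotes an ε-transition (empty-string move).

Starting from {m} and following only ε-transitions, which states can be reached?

{k, m}

Begin with {m}.
ε-move m → k; add k.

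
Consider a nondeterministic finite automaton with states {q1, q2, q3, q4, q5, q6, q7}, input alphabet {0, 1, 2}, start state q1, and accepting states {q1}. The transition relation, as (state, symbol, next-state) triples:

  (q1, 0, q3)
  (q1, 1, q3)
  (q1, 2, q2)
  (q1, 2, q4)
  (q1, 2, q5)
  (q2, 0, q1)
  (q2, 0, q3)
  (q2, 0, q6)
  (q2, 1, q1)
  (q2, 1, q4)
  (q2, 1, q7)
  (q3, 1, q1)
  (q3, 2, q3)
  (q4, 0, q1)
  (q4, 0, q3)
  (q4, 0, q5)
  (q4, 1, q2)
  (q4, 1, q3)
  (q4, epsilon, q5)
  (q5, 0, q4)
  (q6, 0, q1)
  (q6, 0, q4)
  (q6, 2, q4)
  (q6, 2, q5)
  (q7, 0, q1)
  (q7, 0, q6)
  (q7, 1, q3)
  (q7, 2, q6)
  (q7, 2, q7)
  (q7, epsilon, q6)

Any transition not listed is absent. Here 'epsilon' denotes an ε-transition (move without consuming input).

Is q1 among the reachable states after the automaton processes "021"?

Start in {q1}.
Read '0': {q1} → {q3}.
Read '2': {q3} → {q3}.
Read '1': {q3} → {q1}.
State q1 is in {q1}.

Yes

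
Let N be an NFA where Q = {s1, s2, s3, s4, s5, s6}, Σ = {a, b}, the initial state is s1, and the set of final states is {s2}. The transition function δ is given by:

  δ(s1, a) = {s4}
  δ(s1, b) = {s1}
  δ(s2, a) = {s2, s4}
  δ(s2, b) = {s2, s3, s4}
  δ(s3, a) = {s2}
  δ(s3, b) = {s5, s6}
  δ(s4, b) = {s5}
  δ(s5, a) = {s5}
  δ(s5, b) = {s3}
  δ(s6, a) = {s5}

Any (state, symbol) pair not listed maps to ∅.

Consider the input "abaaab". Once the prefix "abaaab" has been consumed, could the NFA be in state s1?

No

Start in {s1}.
Read 'a': s1→{s4}; now {s4}.
Read 'b': s4→{s5}; now {s5}.
Read 'a': s5→{s5}; now {s5}.
Read 'a': s5→{s5}; now {s5}.
Read 'a': s5→{s5}; now {s5}.
Read 'b': s5→{s3}; now {s3}.
State s1 is not in {s3}.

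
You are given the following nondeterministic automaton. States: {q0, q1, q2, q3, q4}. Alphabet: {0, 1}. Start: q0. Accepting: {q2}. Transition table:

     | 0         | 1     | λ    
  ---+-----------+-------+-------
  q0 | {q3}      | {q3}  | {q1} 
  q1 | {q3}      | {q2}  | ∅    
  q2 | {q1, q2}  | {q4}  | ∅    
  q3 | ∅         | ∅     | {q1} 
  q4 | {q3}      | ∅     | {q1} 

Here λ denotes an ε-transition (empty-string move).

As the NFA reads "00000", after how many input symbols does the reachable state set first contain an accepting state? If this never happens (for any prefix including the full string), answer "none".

Start: ε-closure({q0}) = {q0, q1}.
Read '0': {q0, q1} → {q1, q3}.
Read '0': {q1, q3} → {q1, q3}.
Read '0': {q1, q3} → {q1, q3}.
Read '0': {q1, q3} → {q1, q3}.
Read '0': {q1, q3} → {q1, q3}.
No reachable set along the way intersects F.

none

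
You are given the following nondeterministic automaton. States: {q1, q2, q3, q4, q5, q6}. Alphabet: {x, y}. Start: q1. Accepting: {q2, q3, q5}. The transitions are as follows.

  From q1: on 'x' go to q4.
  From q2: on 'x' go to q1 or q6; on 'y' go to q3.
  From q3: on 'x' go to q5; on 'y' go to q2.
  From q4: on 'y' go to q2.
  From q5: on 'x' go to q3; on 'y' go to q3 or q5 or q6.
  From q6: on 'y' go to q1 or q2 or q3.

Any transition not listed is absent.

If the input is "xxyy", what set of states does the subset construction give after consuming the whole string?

∅

Start in {q1}.
Read 'x': q1→{q4}; now {q4}.
Read 'x': q4→∅; now ∅.
The set is empty and remains empty for the remaining 2 symbols.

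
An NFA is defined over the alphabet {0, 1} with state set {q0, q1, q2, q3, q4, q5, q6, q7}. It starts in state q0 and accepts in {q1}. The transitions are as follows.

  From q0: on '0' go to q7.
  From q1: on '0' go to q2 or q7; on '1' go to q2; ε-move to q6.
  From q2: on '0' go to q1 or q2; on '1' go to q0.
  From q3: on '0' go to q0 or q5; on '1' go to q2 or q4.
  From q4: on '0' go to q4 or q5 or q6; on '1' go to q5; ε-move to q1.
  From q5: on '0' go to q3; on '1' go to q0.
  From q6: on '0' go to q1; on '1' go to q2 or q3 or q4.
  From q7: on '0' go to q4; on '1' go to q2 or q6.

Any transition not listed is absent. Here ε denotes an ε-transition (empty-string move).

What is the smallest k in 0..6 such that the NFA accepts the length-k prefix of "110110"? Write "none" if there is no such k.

none

Start in {q0}.
Read '1': q0→∅; now ∅.
The set is empty and remains empty for the remaining 5 symbols.
No reachable set along the way intersects F.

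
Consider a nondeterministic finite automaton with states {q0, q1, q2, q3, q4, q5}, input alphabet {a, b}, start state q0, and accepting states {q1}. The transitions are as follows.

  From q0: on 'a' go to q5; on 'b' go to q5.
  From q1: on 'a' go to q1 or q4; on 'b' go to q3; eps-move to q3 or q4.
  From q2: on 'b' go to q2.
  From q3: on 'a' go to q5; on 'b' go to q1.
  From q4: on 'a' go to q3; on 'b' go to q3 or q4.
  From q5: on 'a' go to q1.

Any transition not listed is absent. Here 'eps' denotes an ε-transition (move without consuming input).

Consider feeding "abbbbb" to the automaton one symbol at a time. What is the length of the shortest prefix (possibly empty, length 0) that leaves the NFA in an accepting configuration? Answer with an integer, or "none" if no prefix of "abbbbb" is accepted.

Start in {q0}.
Read 'a': q0→{q5}; now {q5}.
Read 'b': q5→∅; now ∅.
The set is empty and remains empty for the remaining 4 symbols.
No reachable set along the way intersects F.

none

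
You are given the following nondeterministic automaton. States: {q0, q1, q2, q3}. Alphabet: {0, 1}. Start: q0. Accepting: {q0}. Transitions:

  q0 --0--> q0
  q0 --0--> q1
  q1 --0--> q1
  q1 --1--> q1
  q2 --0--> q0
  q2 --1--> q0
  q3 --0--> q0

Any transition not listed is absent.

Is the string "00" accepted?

Yes

Start in {q0}.
Read '0': q0→{q0, q1}; now {q0, q1}.
Read '0': q0→{q0, q1}, q1→{q1}; now {q0, q1}.
The final set {q0, q1} contains the accepting state q0.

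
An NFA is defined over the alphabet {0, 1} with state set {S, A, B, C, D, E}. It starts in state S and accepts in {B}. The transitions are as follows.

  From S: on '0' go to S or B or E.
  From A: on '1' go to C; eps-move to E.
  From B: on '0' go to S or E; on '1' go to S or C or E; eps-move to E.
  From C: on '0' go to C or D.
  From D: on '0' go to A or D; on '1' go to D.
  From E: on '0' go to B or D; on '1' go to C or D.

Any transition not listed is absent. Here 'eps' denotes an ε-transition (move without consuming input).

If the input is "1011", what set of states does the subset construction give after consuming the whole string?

∅

Start in {S}.
Read '1': {S} → ∅.
The set is empty and remains empty for the remaining 3 symbols.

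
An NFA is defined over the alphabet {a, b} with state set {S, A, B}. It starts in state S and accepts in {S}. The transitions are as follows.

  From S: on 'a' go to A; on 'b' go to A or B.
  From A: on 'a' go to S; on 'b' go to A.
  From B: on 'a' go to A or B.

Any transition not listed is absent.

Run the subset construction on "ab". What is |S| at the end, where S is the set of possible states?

1

Start in {S}.
Read 'a': {S} → {A}.
Read 'b': {A} → {A}.
That set has 1 state.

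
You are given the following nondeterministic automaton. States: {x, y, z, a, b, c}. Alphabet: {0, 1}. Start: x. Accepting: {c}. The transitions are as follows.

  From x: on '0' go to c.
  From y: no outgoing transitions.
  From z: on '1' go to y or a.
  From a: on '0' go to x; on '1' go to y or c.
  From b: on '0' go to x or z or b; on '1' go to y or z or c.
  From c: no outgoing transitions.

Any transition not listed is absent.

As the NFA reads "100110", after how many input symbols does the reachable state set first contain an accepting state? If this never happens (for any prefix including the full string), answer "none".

none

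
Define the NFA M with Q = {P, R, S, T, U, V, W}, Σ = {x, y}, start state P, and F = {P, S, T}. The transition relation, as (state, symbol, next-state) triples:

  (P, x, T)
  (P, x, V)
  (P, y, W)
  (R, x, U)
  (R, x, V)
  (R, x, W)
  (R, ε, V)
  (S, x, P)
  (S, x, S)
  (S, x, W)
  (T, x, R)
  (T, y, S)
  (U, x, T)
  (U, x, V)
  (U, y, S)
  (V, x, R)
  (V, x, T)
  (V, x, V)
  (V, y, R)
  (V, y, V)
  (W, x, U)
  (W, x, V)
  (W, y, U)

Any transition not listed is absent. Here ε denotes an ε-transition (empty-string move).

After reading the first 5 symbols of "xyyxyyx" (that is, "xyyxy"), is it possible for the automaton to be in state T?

Start in {P}.
Read 'x': {P} → {T, V}.
Read 'y': {T, V} → {R, S, V}.
Read 'y': {R, S, V} → {R, V}.
Read 'x': {R, V} → {R, T, U, V, W}.
Read 'y': {R, T, U, V, W} → {R, S, U, V}.
State T is not in {R, S, U, V}.

No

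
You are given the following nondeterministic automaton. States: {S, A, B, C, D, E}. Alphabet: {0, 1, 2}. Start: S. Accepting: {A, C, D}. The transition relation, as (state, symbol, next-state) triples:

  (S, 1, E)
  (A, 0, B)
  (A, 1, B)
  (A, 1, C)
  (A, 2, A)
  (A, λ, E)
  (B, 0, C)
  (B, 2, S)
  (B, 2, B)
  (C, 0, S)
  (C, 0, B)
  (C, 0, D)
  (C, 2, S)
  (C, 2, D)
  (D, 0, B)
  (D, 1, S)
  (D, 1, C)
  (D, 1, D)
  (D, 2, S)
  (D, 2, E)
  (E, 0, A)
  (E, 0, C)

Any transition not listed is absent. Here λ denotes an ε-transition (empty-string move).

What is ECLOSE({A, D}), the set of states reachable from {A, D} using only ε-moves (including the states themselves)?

Begin with {A, D}.
ε-move A → E; add E.

{A, D, E}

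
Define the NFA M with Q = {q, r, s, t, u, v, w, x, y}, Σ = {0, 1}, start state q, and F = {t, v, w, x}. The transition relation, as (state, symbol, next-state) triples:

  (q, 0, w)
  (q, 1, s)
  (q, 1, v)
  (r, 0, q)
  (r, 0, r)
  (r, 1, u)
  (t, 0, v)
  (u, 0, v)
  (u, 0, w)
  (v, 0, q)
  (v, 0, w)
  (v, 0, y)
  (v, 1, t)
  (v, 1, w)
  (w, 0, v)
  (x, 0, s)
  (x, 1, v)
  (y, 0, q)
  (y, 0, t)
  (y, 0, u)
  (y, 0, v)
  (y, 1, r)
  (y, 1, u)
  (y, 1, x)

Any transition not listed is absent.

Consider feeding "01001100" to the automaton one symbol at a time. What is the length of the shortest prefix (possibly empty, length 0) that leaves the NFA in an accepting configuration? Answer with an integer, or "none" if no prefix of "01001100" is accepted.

1

Start in {q}.
Read '0': q→{w}; now {w}.
None of the earlier sets intersect F, but {w} does.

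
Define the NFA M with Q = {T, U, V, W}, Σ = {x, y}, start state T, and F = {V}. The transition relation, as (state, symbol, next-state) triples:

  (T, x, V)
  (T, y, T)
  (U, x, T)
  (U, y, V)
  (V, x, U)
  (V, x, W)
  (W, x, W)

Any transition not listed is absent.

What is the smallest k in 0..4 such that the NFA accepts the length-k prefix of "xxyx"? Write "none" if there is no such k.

1

Start in {T}.
Read 'x': T→{V}; now {V}.
None of the earlier sets intersect F, but {V} does.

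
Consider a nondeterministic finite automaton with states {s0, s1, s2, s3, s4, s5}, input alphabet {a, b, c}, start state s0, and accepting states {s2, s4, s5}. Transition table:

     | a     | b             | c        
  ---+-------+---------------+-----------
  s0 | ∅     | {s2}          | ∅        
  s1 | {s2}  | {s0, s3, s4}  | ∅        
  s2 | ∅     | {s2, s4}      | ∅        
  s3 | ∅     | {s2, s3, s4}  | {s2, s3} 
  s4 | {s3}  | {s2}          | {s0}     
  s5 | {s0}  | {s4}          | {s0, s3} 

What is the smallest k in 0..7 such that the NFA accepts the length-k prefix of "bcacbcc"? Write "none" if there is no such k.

Start in {s0}.
Read 'b': s0→{s2}; now {s2}.
None of the earlier sets intersect F, but {s2} does.

1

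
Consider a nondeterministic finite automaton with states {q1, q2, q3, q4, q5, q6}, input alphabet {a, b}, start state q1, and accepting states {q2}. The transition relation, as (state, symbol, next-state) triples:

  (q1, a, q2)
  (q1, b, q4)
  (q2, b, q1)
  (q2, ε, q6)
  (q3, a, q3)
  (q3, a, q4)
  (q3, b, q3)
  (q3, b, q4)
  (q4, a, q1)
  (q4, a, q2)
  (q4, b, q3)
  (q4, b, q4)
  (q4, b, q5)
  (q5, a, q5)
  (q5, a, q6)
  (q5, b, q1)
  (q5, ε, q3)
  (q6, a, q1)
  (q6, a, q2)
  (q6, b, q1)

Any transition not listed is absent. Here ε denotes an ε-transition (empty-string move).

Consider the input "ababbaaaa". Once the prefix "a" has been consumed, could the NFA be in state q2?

Yes

Start in {q1}.
Read 'a': q1→{q2}; union {q2}; ε-closure = {q2, q6}.
State q2 is in {q2, q6}.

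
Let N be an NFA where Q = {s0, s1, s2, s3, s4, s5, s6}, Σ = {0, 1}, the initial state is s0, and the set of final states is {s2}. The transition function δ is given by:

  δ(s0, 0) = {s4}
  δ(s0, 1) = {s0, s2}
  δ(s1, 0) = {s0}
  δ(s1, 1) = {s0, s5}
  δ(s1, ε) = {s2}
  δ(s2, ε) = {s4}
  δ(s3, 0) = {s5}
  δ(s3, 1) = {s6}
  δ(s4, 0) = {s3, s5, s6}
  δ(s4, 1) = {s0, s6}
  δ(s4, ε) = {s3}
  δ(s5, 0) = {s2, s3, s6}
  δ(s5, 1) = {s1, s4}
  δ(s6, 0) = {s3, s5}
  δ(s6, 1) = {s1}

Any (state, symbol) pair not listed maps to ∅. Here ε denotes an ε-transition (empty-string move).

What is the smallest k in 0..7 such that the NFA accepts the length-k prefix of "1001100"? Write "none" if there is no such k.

Start in {s0}.
Read '1': {s0} → {s0, s2, s3, s4}.
None of the earlier sets intersect F, but {s0, s2, s3, s4} does.

1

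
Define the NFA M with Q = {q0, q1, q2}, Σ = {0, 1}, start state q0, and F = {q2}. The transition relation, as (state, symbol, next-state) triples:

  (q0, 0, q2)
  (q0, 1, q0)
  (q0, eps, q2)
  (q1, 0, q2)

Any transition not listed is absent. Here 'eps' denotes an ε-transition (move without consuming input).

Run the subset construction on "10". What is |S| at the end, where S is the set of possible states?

1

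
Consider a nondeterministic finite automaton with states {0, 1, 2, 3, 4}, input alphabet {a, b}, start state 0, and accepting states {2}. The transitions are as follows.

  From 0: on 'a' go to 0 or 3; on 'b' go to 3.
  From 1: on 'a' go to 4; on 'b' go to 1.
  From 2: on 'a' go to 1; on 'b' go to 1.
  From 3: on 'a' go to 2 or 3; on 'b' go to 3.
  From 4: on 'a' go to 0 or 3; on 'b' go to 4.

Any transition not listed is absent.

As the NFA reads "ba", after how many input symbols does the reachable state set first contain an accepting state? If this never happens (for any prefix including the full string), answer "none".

Start in {0}.
Read 'b': {0} → {3}.
Read 'a': {3} → {2, 3}.
None of the earlier sets intersect F, but {2, 3} does.

2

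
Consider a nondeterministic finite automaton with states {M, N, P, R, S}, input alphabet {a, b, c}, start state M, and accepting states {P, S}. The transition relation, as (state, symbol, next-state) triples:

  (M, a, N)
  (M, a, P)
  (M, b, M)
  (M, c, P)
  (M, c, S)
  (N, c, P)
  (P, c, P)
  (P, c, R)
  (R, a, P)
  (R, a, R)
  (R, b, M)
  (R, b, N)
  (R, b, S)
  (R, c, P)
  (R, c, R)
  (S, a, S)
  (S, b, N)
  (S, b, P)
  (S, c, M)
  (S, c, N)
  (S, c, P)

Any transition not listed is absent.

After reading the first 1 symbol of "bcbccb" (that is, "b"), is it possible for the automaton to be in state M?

Yes

Start in {M}.
Read 'b': M→{M}; now {M}.
State M is in {M}.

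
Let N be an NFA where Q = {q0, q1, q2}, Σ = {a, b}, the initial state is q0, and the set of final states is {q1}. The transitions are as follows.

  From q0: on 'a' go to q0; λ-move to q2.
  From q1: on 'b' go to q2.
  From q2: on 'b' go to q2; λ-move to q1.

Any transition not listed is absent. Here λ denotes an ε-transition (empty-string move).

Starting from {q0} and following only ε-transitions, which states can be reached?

{q0, q1, q2}

Begin with {q0}.
ε-move q0 → q2; add q2.
ε-move q2 → q1; add q1.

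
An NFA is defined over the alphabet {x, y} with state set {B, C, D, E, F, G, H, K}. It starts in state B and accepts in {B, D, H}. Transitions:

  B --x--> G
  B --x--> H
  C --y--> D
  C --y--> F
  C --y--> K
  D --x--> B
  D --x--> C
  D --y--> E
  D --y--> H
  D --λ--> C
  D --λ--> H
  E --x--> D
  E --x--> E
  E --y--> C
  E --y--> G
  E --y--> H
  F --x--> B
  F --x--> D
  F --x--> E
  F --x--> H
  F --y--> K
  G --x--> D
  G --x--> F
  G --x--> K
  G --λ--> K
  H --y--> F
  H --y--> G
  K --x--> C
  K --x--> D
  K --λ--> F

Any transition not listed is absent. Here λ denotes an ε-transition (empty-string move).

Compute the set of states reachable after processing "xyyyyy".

{F, K}

Start in {B}.
Read 'x': B→{G, H}; union {G, H}; ε-closure = {F, G, H, K}.
Read 'y': F→{K}, G→∅, H→{F, G}, K→∅; now {F, G, K}.
Read 'y': F→{K}, G→∅, K→∅; union {K}; ε-closure = {F, K}.
Read 'y': F→{K}, K→∅; union {K}; ε-closure = {F, K}.
Read 'y': F→{K}, K→∅; union {K}; ε-closure = {F, K}.
Read 'y': F→{K}, K→∅; union {K}; ε-closure = {F, K}.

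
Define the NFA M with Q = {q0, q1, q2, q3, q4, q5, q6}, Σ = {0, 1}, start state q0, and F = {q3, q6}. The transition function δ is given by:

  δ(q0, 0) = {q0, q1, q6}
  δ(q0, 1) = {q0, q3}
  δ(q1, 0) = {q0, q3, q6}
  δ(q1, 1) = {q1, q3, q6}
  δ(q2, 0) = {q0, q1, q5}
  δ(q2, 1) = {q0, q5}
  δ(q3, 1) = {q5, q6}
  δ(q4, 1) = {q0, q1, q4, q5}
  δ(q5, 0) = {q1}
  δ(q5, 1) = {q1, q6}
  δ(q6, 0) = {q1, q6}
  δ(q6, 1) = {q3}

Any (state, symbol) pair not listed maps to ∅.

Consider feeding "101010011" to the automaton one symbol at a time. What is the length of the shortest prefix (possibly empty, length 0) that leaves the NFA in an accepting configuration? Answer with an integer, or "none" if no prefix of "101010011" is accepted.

Start in {q0}.
Read '1': {q0} → {q0, q3}.
None of the earlier sets intersect F, but {q0, q3} does.

1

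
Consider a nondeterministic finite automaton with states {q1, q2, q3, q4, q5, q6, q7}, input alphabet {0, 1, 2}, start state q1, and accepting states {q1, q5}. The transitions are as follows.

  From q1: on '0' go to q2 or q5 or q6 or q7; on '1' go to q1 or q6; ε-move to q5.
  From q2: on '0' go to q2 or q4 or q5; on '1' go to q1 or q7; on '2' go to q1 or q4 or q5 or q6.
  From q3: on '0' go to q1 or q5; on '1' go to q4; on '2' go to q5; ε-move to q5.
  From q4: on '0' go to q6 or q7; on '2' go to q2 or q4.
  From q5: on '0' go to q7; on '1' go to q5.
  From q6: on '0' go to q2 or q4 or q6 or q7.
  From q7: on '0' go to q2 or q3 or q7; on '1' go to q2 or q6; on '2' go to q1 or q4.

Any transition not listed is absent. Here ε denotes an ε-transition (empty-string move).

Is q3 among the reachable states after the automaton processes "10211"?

No

Start: ε-closure({q1}) = {q1, q5}.
Read '1': q1→{q1, q6}, q5→{q5}; now {q1, q5, q6}.
Read '0': q1→{q2, q5, q6, q7}, q5→{q7}, q6→{q2, q4, q6, q7}; now {q2, q4, q5, q6, q7}.
Read '2': q2→{q1, q4, q5, q6}, q4→{q2, q4}, q5→∅, q6→∅, q7→{q1, q4}; now {q1, q2, q4, q5, q6}.
Read '1': q1→{q1, q6}, q2→{q1, q7}, q4→∅, q5→{q5}, q6→∅; now {q1, q5, q6, q7}.
Read '1': q1→{q1, q6}, q5→{q5}, q6→∅, q7→{q2, q6}; now {q1, q2, q5, q6}.
State q3 is not in {q1, q2, q5, q6}.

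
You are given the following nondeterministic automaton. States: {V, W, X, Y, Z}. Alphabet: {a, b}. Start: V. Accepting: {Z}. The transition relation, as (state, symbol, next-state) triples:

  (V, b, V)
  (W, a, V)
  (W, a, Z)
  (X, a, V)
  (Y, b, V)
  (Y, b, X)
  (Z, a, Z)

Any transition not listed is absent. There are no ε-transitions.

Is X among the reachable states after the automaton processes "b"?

No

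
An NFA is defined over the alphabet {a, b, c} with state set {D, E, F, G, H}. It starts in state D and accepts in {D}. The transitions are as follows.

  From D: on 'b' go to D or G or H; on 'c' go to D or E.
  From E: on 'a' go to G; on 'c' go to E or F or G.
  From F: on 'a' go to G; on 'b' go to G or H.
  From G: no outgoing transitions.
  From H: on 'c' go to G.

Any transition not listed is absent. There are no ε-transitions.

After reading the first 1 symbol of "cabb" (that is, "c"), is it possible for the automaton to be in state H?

Start in {D}.
Read 'c': D→{D, E}; now {D, E}.
State H is not in {D, E}.

No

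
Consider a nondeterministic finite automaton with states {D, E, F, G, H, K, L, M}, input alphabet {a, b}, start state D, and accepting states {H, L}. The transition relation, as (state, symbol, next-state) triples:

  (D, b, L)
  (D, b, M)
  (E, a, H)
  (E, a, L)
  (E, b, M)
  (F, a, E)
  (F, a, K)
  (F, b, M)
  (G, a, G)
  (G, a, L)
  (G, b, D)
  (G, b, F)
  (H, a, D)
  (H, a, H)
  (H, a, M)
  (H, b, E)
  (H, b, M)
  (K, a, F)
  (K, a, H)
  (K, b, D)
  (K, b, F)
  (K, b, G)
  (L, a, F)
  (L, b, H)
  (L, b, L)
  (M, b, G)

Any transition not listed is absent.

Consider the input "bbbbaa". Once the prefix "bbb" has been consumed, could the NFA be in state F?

Yes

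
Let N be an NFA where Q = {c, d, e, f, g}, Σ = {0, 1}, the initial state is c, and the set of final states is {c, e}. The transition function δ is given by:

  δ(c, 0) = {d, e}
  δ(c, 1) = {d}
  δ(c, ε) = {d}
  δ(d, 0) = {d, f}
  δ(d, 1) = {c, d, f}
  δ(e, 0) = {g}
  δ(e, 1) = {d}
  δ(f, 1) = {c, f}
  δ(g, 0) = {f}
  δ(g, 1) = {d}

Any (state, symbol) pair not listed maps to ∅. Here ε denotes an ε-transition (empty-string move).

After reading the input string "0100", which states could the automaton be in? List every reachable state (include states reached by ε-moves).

Start: ε-closure({c}) = {c, d}.
Read '0': c→{d, e}, d→{d, f}; now {d, e, f}.
Read '1': d→{c, d, f}, e→{d}, f→{c, f}; now {c, d, f}.
Read '0': c→{d, e}, d→{d, f}, f→∅; now {d, e, f}.
Read '0': d→{d, f}, e→{g}, f→∅; now {d, f, g}.

{d, f, g}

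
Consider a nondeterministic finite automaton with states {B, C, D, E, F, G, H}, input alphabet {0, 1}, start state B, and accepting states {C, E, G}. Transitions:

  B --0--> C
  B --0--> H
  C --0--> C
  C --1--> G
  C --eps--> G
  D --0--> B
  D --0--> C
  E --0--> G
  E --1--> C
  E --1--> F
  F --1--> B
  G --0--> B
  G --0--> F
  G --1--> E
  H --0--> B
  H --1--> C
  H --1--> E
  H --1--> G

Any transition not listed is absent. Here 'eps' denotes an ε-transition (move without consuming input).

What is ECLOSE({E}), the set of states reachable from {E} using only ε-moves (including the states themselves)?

Begin with {E}.
No ε-moves leave this set, so the closure equals the set itself.

{E}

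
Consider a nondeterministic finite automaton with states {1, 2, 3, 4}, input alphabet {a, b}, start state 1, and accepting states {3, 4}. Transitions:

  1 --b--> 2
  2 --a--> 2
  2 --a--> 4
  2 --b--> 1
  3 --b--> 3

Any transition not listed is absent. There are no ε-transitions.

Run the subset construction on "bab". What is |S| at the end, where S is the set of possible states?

1

Start in {1}.
Read 'b': 1→{2}; now {2}.
Read 'a': 2→{2, 4}; now {2, 4}.
Read 'b': 2→{1}, 4→∅; now {1}.
That set has 1 state.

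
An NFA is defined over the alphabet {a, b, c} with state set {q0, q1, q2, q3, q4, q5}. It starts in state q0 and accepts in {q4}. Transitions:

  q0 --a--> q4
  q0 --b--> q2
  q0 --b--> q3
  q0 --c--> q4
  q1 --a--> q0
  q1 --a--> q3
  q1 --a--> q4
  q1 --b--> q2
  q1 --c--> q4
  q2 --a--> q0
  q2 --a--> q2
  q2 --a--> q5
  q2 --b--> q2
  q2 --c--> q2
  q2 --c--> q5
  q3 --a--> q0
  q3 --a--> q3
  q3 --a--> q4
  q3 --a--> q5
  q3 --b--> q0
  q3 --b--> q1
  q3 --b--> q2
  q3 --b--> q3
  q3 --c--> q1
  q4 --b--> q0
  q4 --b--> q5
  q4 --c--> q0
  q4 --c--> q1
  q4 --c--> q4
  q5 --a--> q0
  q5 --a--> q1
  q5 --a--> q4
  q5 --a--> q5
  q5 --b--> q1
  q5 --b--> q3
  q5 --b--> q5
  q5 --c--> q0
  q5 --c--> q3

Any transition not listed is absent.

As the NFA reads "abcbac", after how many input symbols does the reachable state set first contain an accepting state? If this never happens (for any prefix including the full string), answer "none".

1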